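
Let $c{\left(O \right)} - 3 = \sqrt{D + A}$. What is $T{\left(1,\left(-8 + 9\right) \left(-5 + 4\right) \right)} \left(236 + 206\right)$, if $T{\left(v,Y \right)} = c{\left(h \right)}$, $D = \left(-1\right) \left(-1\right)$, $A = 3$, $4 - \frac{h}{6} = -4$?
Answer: $2210$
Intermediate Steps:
$h = 48$ ($h = 24 - -24 = 24 + 24 = 48$)
$D = 1$
$c{\left(O \right)} = 5$ ($c{\left(O \right)} = 3 + \sqrt{1 + 3} = 3 + \sqrt{4} = 3 + 2 = 5$)
$T{\left(v,Y \right)} = 5$
$T{\left(1,\left(-8 + 9\right) \left(-5 + 4\right) \right)} \left(236 + 206\right) = 5 \left(236 + 206\right) = 5 \cdot 442 = 2210$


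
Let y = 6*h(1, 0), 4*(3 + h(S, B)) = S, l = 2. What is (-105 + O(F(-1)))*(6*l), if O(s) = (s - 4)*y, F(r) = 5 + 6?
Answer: -2646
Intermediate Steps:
F(r) = 11
h(S, B) = -3 + S/4
y = -33/2 (y = 6*(-3 + (¼)*1) = 6*(-3 + ¼) = 6*(-11/4) = -33/2 ≈ -16.500)
O(s) = 66 - 33*s/2 (O(s) = (s - 4)*(-33/2) = (-4 + s)*(-33/2) = 66 - 33*s/2)
(-105 + O(F(-1)))*(6*l) = (-105 + (66 - 33/2*11))*(6*2) = (-105 + (66 - 363/2))*12 = (-105 - 231/2)*12 = -441/2*12 = -2646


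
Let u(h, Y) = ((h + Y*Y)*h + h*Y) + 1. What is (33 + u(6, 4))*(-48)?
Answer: -9120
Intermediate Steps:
u(h, Y) = 1 + Y*h + h*(h + Y**2) (u(h, Y) = ((h + Y**2)*h + Y*h) + 1 = (h*(h + Y**2) + Y*h) + 1 = (Y*h + h*(h + Y**2)) + 1 = 1 + Y*h + h*(h + Y**2))
(33 + u(6, 4))*(-48) = (33 + (1 + 6**2 + 4*6 + 6*4**2))*(-48) = (33 + (1 + 36 + 24 + 6*16))*(-48) = (33 + (1 + 36 + 24 + 96))*(-48) = (33 + 157)*(-48) = 190*(-48) = -9120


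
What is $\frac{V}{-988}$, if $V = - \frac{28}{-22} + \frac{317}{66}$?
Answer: $- \frac{401}{65208} \approx -0.0061496$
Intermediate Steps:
$V = \frac{401}{66}$ ($V = \left(-28\right) \left(- \frac{1}{22}\right) + 317 \cdot \frac{1}{66} = \frac{14}{11} + \frac{317}{66} = \frac{401}{66} \approx 6.0758$)
$\frac{V}{-988} = \frac{401}{66 \left(-988\right)} = \frac{401}{66} \left(- \frac{1}{988}\right) = - \frac{401}{65208}$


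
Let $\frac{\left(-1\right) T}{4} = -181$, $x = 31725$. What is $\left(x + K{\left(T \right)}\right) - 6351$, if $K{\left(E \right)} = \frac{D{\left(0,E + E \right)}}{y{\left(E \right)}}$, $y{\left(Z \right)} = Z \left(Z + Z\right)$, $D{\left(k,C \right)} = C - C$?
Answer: $25374$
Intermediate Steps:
$D{\left(k,C \right)} = 0$
$T = 724$ ($T = \left(-4\right) \left(-181\right) = 724$)
$y{\left(Z \right)} = 2 Z^{2}$ ($y{\left(Z \right)} = Z 2 Z = 2 Z^{2}$)
$K{\left(E \right)} = 0$ ($K{\left(E \right)} = \frac{0}{2 E^{2}} = 0 \frac{1}{2 E^{2}} = 0$)
$\left(x + K{\left(T \right)}\right) - 6351 = \left(31725 + 0\right) - 6351 = 31725 - 6351 = 25374$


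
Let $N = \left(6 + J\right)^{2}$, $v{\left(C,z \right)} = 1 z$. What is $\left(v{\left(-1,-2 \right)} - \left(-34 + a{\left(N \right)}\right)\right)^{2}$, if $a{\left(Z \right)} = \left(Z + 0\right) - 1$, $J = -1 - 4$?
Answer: $1024$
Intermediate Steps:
$J = -5$ ($J = -1 - 4 = -5$)
$v{\left(C,z \right)} = z$
$N = 1$ ($N = \left(6 - 5\right)^{2} = 1^{2} = 1$)
$a{\left(Z \right)} = -1 + Z$ ($a{\left(Z \right)} = Z - 1 = -1 + Z$)
$\left(v{\left(-1,-2 \right)} - \left(-34 + a{\left(N \right)}\right)\right)^{2} = \left(-2 + \left(34 - \left(-1 + 1\right)\right)\right)^{2} = \left(-2 + \left(34 - 0\right)\right)^{2} = \left(-2 + \left(34 + 0\right)\right)^{2} = \left(-2 + 34\right)^{2} = 32^{2} = 1024$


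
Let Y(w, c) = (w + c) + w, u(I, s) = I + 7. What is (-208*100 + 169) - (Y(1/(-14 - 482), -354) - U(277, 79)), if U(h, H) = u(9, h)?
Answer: -5024727/248 ≈ -20261.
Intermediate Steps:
u(I, s) = 7 + I
Y(w, c) = c + 2*w (Y(w, c) = (c + w) + w = c + 2*w)
U(h, H) = 16 (U(h, H) = 7 + 9 = 16)
(-208*100 + 169) - (Y(1/(-14 - 482), -354) - U(277, 79)) = (-208*100 + 169) - ((-354 + 2/(-14 - 482)) - 1*16) = (-20800 + 169) - ((-354 + 2/(-496)) - 16) = -20631 - ((-354 + 2*(-1/496)) - 16) = -20631 - ((-354 - 1/248) - 16) = -20631 - (-87793/248 - 16) = -20631 - 1*(-91761/248) = -20631 + 91761/248 = -5024727/248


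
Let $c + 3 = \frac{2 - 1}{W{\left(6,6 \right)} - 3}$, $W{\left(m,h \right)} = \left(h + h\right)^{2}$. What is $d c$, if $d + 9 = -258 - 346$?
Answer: $\frac{258686}{141} \approx 1834.7$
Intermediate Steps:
$W{\left(m,h \right)} = 4 h^{2}$ ($W{\left(m,h \right)} = \left(2 h\right)^{2} = 4 h^{2}$)
$c = - \frac{422}{141}$ ($c = -3 + \frac{2 - 1}{4 \cdot 6^{2} - 3} = -3 + 1 \frac{1}{4 \cdot 36 - 3} = -3 + 1 \frac{1}{144 - 3} = -3 + 1 \cdot \frac{1}{141} = -3 + \frac{1}{141} = - \frac{422}{141} \approx -2.9929$)
$d = -613$ ($d = -9 - 604 = -613$)
$d c = \left(-613\right) \left(- \frac{422}{141}\right) = \frac{258686}{141}$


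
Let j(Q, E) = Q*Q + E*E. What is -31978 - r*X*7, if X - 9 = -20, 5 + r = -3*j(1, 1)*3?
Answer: -33749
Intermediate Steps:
j(Q, E) = E² + Q² (j(Q, E) = Q² + E² = E² + Q²)
r = -23 (r = -5 - 3*(1² + 1²)*3 = -5 - 3*(1 + 1)*3 = -5 - 3*2*3 = -5 - 6*3 = -5 - 18 = -23)
X = -11 (X = 9 - 20 = -11)
-31978 - r*X*7 = -31978 - (-23*(-11))*7 = -31978 - 253*7 = -31978 - 1*1771 = -31978 - 1771 = -33749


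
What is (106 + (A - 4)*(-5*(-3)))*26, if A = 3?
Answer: 2366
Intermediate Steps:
(106 + (A - 4)*(-5*(-3)))*26 = (106 + (3 - 4)*(-5*(-3)))*26 = (106 - 1*15)*26 = (106 - 15)*26 = 91*26 = 2366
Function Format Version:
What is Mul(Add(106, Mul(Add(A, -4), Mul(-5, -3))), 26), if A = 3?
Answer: 2366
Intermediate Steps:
Mul(Add(106, Mul(Add(A, -4), Mul(-5, -3))), 26) = Mul(Add(106, Mul(Add(3, -4), Mul(-5, -3))), 26) = Mul(Add(106, Mul(-1, 15)), 26) = Mul(Add(106, -15), 26) = Mul(91, 26) = 2366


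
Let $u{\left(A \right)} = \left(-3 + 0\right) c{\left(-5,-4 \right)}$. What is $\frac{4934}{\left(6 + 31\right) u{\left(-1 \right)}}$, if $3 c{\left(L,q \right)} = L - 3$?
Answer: $\frac{2467}{148} \approx 16.669$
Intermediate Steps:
$c{\left(L,q \right)} = -1 + \frac{L}{3}$ ($c{\left(L,q \right)} = \frac{L - 3}{3} = \frac{-3 + L}{3} = -1 + \frac{L}{3}$)
$u{\left(A \right)} = 8$ ($u{\left(A \right)} = \left(-3 + 0\right) \left(-1 + \frac{1}{3} \left(-5\right)\right) = - 3 \left(-1 - \frac{5}{3}\right) = \left(-3\right) \left(- \frac{8}{3}\right) = 8$)
$\frac{4934}{\left(6 + 31\right) u{\left(-1 \right)}} = \frac{4934}{\left(6 + 31\right) 8} = \frac{4934}{37 \cdot 8} = \frac{4934}{296} = 4934 \cdot \frac{1}{296} = \frac{2467}{148}$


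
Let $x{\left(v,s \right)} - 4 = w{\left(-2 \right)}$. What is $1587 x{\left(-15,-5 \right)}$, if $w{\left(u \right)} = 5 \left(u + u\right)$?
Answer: $-25392$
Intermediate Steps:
$w{\left(u \right)} = 10 u$ ($w{\left(u \right)} = 5 \cdot 2 u = 10 u$)
$x{\left(v,s \right)} = -16$ ($x{\left(v,s \right)} = 4 + 10 \left(-2\right) = 4 - 20 = -16$)
$1587 x{\left(-15,-5 \right)} = 1587 \left(-16\right) = -25392$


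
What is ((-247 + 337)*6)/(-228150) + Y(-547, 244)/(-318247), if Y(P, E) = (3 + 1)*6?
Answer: -656774/268918715 ≈ -0.0024423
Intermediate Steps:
Y(P, E) = 24 (Y(P, E) = 4*6 = 24)
((-247 + 337)*6)/(-228150) + Y(-547, 244)/(-318247) = ((-247 + 337)*6)/(-228150) + 24/(-318247) = (90*6)*(-1/228150) + 24*(-1/318247) = 540*(-1/228150) - 24/318247 = -2/845 - 24/318247 = -656774/268918715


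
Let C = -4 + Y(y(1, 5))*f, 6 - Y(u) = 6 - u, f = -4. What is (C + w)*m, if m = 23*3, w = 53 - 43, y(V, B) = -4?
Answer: 1518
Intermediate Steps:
w = 10
Y(u) = u (Y(u) = 6 - (6 - u) = 6 + (-6 + u) = u)
C = 12 (C = -4 - 4*(-4) = -4 + 16 = 12)
m = 69
(C + w)*m = (12 + 10)*69 = 22*69 = 1518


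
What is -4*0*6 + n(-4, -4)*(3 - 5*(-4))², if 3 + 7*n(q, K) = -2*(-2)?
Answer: 529/7 ≈ 75.571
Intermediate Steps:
n(q, K) = ⅐ (n(q, K) = -3/7 + (-2*(-2))/7 = -3/7 + (⅐)*4 = -3/7 + 4/7 = ⅐)
-4*0*6 + n(-4, -4)*(3 - 5*(-4))² = -4*0*6 + (3 - 5*(-4))²/7 = 0*6 + (3 + 20)²/7 = 0 + (⅐)*23² = 0 + (⅐)*529 = 0 + 529/7 = 529/7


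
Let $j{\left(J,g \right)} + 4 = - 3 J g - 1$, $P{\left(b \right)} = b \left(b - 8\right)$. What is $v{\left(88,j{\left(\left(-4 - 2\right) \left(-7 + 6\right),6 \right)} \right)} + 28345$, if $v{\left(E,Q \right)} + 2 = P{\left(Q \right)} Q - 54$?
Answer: $-1516760$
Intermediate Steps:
$P{\left(b \right)} = b \left(-8 + b\right)$
$j{\left(J,g \right)} = -5 - 3 J g$ ($j{\left(J,g \right)} = -4 + \left(- 3 J g - 1\right) = -4 - \left(1 + 3 J g\right) = -5 - 3 J g$)
$v{\left(E,Q \right)} = -56 + Q^{2} \left(-8 + Q\right)$ ($v{\left(E,Q \right)} = -2 + \left(Q \left(-8 + Q\right) Q - 54\right) = -2 + \left(Q^{2} \left(-8 + Q\right) - 54\right) = -2 + \left(-54 + Q^{2} \left(-8 + Q\right)\right) = -56 + Q^{2} \left(-8 + Q\right)$)
$v{\left(88,j{\left(\left(-4 - 2\right) \left(-7 + 6\right),6 \right)} \right)} + 28345 = \left(-56 + \left(-5 - 3 \left(-4 - 2\right) \left(-7 + 6\right) 6\right)^{2} \left(-8 - \left(5 + 3 \left(-4 - 2\right) \left(-7 + 6\right) 6\right)\right)\right) + 28345 = \left(-56 + \left(-5 - 3 \left(\left(-6\right) \left(-1\right)\right) 6\right)^{2} \left(-8 - \left(5 + 3 \left(\left(-6\right) \left(-1\right)\right) 6\right)\right)\right) + 28345 = \left(-56 + \left(-5 - 18 \cdot 6\right)^{2} \left(-8 - \left(5 + 18 \cdot 6\right)\right)\right) + 28345 = \left(-56 + \left(-5 - 108\right)^{2} \left(-8 - 113\right)\right) + 28345 = \left(-56 + \left(-113\right)^{2} \left(-8 - 113\right)\right) + 28345 = \left(-56 + 12769 \left(-121\right)\right) + 28345 = \left(-56 - 1545049\right) + 28345 = -1545105 + 28345 = -1516760$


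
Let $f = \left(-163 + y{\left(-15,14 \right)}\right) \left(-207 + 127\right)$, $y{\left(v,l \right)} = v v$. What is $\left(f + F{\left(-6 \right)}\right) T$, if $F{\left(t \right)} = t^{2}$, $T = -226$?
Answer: $1112824$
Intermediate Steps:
$y{\left(v,l \right)} = v^{2}$
$f = -4960$ ($f = \left(-163 + \left(-15\right)^{2}\right) \left(-207 + 127\right) = \left(-163 + 225\right) \left(-80\right) = 62 \left(-80\right) = -4960$)
$\left(f + F{\left(-6 \right)}\right) T = \left(-4960 + \left(-6\right)^{2}\right) \left(-226\right) = \left(-4960 + 36\right) \left(-226\right) = \left(-4924\right) \left(-226\right) = 1112824$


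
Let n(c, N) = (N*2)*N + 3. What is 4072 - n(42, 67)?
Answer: -4909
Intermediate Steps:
n(c, N) = 3 + 2*N² (n(c, N) = (2*N)*N + 3 = 2*N² + 3 = 3 + 2*N²)
4072 - n(42, 67) = 4072 - (3 + 2*67²) = 4072 - (3 + 2*4489) = 4072 - (3 + 8978) = 4072 - 1*8981 = 4072 - 8981 = -4909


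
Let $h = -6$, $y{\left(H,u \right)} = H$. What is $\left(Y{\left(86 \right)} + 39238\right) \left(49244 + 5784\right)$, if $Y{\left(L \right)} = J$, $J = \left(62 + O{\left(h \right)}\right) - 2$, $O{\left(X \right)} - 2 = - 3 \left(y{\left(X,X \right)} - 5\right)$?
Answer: $2164416324$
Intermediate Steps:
$O{\left(X \right)} = 17 - 3 X$ ($O{\left(X \right)} = 2 - 3 \left(X - 5\right) = 2 - 3 \left(-5 + X\right) = 2 - \left(-15 + 3 X\right) = 17 - 3 X$)
$J = 95$ ($J = \left(62 + \left(17 - -18\right)\right) - 2 = \left(62 + \left(17 + 18\right)\right) - 2 = \left(62 + 35\right) - 2 = 97 - 2 = 95$)
$Y{\left(L \right)} = 95$
$\left(Y{\left(86 \right)} + 39238\right) \left(49244 + 5784\right) = \left(95 + 39238\right) \left(49244 + 5784\right) = 39333 \cdot 55028 = 2164416324$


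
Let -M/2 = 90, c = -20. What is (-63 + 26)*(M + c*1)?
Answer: 7400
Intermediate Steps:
M = -180 (M = -2*90 = -180)
(-63 + 26)*(M + c*1) = (-63 + 26)*(-180 - 20*1) = -37*(-180 - 20) = -37*(-200) = 7400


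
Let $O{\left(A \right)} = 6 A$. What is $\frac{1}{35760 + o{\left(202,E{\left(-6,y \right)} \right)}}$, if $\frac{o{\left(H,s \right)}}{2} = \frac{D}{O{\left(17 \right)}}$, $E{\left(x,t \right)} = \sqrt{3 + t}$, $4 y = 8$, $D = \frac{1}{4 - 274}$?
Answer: $\frac{13770}{492415199} \approx 2.7964 \cdot 10^{-5}$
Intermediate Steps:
$D = - \frac{1}{270}$ ($D = \frac{1}{-270} = - \frac{1}{270} \approx -0.0037037$)
$y = 2$ ($y = \frac{1}{4} \cdot 8 = 2$)
$o{\left(H,s \right)} = - \frac{1}{13770}$ ($o{\left(H,s \right)} = 2 \left(- \frac{1}{270 \cdot 6 \cdot 17}\right) = 2 \left(- \frac{1}{270 \cdot 102}\right) = 2 \left(\left(- \frac{1}{270}\right) \frac{1}{102}\right) = 2 \left(- \frac{1}{27540}\right) = - \frac{1}{13770}$)
$\frac{1}{35760 + o{\left(202,E{\left(-6,y \right)} \right)}} = \frac{1}{35760 - \frac{1}{13770}} = \frac{1}{\frac{492415199}{13770}} = \frac{13770}{492415199}$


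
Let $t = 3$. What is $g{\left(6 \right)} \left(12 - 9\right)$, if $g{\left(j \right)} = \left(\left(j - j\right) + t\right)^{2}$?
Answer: $27$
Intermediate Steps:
$g{\left(j \right)} = 9$ ($g{\left(j \right)} = \left(\left(j - j\right) + 3\right)^{2} = \left(0 + 3\right)^{2} = 3^{2} = 9$)
$g{\left(6 \right)} \left(12 - 9\right) = 9 \left(12 - 9\right) = 9 \cdot 3 = 27$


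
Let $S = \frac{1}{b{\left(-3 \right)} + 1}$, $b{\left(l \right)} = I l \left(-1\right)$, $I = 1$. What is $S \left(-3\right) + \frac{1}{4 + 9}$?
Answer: $- \frac{35}{52} \approx -0.67308$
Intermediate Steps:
$b{\left(l \right)} = - l$ ($b{\left(l \right)} = 1 l \left(-1\right) = l \left(-1\right) = - l$)
$S = \frac{1}{4}$ ($S = \frac{1}{\left(-1\right) \left(-3\right) + 1} = \frac{1}{3 + 1} = \frac{1}{4} \approx 0.25$)
$S \left(-3\right) + \frac{1}{4 + 9} = \frac{1}{4} \left(-3\right) + \frac{1}{4 + 9} = - \frac{3}{4} + \frac{1}{13} = - \frac{35}{52}$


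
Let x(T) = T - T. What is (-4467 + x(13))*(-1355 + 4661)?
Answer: -14767902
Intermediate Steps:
x(T) = 0
(-4467 + x(13))*(-1355 + 4661) = (-4467 + 0)*(-1355 + 4661) = -4467*3306 = -14767902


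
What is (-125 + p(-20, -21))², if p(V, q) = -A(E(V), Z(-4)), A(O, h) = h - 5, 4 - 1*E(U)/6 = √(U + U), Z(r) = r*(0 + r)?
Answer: 18496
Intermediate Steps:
Z(r) = r² (Z(r) = r*r = r²)
E(U) = 24 - 6*√2*√U (E(U) = 24 - 6*√(U + U) = 24 - 6*√2*√U)
A(O, h) = -5 + h
p(V, q) = -11 (p(V, q) = -(-5 + (-4)²) = -(-5 + 16) = -1*11 = -11)
(-125 + p(-20, -21))² = (-125 - 11)² = (-136)² = 18496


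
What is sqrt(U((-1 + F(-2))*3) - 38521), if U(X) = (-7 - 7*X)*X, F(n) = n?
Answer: 5*I*sqrt(1561) ≈ 197.55*I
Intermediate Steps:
U(X) = X*(-7 - 7*X)
sqrt(U((-1 + F(-2))*3) - 38521) = sqrt(-7*(-1 - 2)*3*(1 + (-1 - 2)*3) - 38521) = sqrt(-7*(-3*3)*(1 - 3*3) - 38521) = sqrt(-7*(-9)*(1 - 9) - 38521) = sqrt(-7*(-9)*(-8) - 38521) = sqrt(-504 - 38521) = sqrt(-39025) = 5*I*sqrt(1561)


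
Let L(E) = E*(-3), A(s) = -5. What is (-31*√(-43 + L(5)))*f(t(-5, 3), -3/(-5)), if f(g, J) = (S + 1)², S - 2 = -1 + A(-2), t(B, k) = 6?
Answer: -279*I*√58 ≈ -2124.8*I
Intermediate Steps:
S = -4 (S = 2 + (-1 - 5) = 2 - 6 = -4)
L(E) = -3*E
f(g, J) = 9 (f(g, J) = (-4 + 1)² = (-3)² = 9)
(-31*√(-43 + L(5)))*f(t(-5, 3), -3/(-5)) = -31*√(-43 - 3*5)*9 = -31*√(-43 - 15)*9 = -31*I*√58*9 = -279*I*√58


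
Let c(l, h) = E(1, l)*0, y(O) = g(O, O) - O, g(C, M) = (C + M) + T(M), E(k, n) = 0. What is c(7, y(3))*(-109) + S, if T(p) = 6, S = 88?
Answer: 88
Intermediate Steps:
g(C, M) = 6 + C + M (g(C, M) = (C + M) + 6 = 6 + C + M)
y(O) = 6 + O (y(O) = (6 + O + O) - O = (6 + 2*O) - O = 6 + O)
c(l, h) = 0 (c(l, h) = 0*0 = 0)
c(7, y(3))*(-109) + S = 0*(-109) + 88 = 0 + 88 = 88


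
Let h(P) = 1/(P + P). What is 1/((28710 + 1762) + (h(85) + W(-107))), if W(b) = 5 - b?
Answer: 170/5199281 ≈ 3.2697e-5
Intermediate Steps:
h(P) = 1/(2*P)
1/((28710 + 1762) + (h(85) + W(-107))) = 1/((28710 + 1762) + ((½)/85 + (5 - 1*(-107)))) = 1/(30472 + ((½)*(1/85) + (5 + 107))) = 1/(30472 + (1/170 + 112)) = 1/(30472 + 19041/170) = 1/(5199281/170) = 170/5199281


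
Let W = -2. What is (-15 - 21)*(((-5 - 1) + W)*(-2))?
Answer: -576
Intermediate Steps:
(-15 - 21)*(((-5 - 1) + W)*(-2)) = (-15 - 21)*(((-5 - 1) - 2)*(-2)) = -36*(-6 - 2)*(-2) = -(-288)*(-2) = -36*16 = -576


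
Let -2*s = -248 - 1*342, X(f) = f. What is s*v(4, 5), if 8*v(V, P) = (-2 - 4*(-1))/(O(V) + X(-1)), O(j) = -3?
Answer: -295/16 ≈ -18.438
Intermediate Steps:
v(V, P) = -1/16 (v(V, P) = ((-2 - 4*(-1))/(-3 - 1))/8 = ((-2 + 4)/(-4))/8 = (2*(-1/4))/8 = (1/8)*(-1/2) = -1/16)
s = 295 (s = -(-248 - 1*342)/2 = -(-248 - 342)/2 = -1/2*(-590) = 295)
s*v(4, 5) = 295*(-1/16) = -295/16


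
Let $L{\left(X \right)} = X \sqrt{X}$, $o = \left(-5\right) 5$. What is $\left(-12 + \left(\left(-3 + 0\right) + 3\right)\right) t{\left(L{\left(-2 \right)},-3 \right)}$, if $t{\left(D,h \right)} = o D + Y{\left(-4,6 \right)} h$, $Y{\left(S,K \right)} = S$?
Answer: $-144 - 600 i \sqrt{2} \approx -144.0 - 848.53 i$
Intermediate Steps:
$o = -25$
$L{\left(X \right)} = X^{\frac{3}{2}}$
$t{\left(D,h \right)} = - 25 D - 4 h$
$\left(-12 + \left(\left(-3 + 0\right) + 3\right)\right) t{\left(L{\left(-2 \right)},-3 \right)} = \left(-12 + \left(\left(-3 + 0\right) + 3\right)\right) \left(- 25 \left(-2\right)^{\frac{3}{2}} - -12\right) = \left(-12 + \left(-3 + 3\right)\right) \left(- 25 \left(- 2 i \sqrt{2}\right) + 12\right) = \left(-12 + 0\right) \left(50 i \sqrt{2} + 12\right) = - 12 \left(12 + 50 i \sqrt{2}\right) = -144 - 600 i \sqrt{2}$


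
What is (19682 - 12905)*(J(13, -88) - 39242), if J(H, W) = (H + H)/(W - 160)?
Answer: -32977024317/124 ≈ -2.6594e+8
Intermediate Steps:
J(H, W) = 2*H/(-160 + W) (J(H, W) = (2*H)/(-160 + W) = 2*H/(-160 + W))
(19682 - 12905)*(J(13, -88) - 39242) = (19682 - 12905)*(2*13/(-160 - 88) - 39242) = 6777*(2*13/(-248) - 39242) = 6777*(2*13*(-1/248) - 39242) = 6777*(-13/124 - 39242) = 6777*(-4866021/124) = -32977024317/124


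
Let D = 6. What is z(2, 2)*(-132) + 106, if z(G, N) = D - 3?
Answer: -290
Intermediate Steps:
z(G, N) = 3 (z(G, N) = 6 - 3 = 3)
z(2, 2)*(-132) + 106 = 3*(-132) + 106 = -396 + 106 = -290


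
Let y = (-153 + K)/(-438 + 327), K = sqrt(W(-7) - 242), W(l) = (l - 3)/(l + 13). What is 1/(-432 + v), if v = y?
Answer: -15917067/6854233934 + 111*I*sqrt(2193)/6854233934 ≈ -0.0023222 + 7.5837e-7*I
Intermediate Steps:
W(l) = (-3 + l)/(13 + l)
K = I*sqrt(2193)/3 (K = sqrt((-3 - 7)/(13 - 7) - 242) = sqrt(-10/6 - 242) = sqrt((1/6)*(-10) - 242) = sqrt(-5/3 - 242) = sqrt(-731/3) = I*sqrt(2193)/3 ≈ 15.61*I)
y = 51/37 - I*sqrt(2193)/333 (y = (-153 + I*sqrt(2193)/3)/(-438 + 327) = (-153 + I*sqrt(2193)/3)/(-111) = (-153 + I*sqrt(2193)/3)*(-1/111) = 51/37 - I*sqrt(2193)/333 ≈ 1.3784 - 0.14063*I)
v = 51/37 - I*sqrt(2193)/333 ≈ 1.3784 - 0.14063*I
1/(-432 + v) = 1/(-432 + (51/37 - I*sqrt(2193)/333)) = 1/(-15933/37 - I*sqrt(2193)/333)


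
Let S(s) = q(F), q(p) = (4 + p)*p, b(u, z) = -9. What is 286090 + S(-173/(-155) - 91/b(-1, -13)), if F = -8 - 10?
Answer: 286342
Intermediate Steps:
F = -18
q(p) = p*(4 + p)
S(s) = 252 (S(s) = -18*(4 - 18) = -18*(-14) = 252)
286090 + S(-173/(-155) - 91/b(-1, -13)) = 286090 + 252 = 286342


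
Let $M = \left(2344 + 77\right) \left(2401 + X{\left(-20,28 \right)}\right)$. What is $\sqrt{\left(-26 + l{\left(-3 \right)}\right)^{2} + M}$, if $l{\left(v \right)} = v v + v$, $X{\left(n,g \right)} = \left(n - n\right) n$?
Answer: $\sqrt{5813221} \approx 2411.1$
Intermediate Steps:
$X{\left(n,g \right)} = 0$ ($X{\left(n,g \right)} = 0 n = 0$)
$l{\left(v \right)} = v + v^{2}$ ($l{\left(v \right)} = v^{2} + v = v + v^{2}$)
$M = 5812821$ ($M = \left(2344 + 77\right) \left(2401 + 0\right) = 2421 \cdot 2401 = 5812821$)
$\sqrt{\left(-26 + l{\left(-3 \right)}\right)^{2} + M} = \sqrt{\left(-26 - 3 \left(1 - 3\right)\right)^{2} + 5812821} = \sqrt{\left(-26 - -6\right)^{2} + 5812821} = \sqrt{\left(-26 + 6\right)^{2} + 5812821} = \sqrt{\left(-20\right)^{2} + 5812821} = \sqrt{400 + 5812821} = \sqrt{5813221}$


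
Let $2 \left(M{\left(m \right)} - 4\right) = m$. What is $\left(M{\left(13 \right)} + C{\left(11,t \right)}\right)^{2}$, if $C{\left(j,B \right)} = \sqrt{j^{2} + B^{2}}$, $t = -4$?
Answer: $\frac{989}{4} + 21 \sqrt{137} \approx 493.05$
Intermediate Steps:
$C{\left(j,B \right)} = \sqrt{B^{2} + j^{2}}$
$M{\left(m \right)} = 4 + \frac{m}{2}$
$\left(M{\left(13 \right)} + C{\left(11,t \right)}\right)^{2} = \left(\left(4 + \frac{1}{2} \cdot 13\right) + \sqrt{\left(-4\right)^{2} + 11^{2}}\right)^{2} = \left(\left(4 + \frac{13}{2}\right) + \sqrt{16 + 121}\right)^{2} = \left(\frac{21}{2} + \sqrt{137}\right)^{2}$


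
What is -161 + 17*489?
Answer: 8152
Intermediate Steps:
-161 + 17*489 = -161 + 8313 = 8152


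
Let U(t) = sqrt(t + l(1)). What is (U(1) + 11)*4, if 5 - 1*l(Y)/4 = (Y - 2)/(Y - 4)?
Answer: 44 + 4*sqrt(177)/3 ≈ 61.739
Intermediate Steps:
l(Y) = 20 - 4*(-2 + Y)/(-4 + Y) (l(Y) = 20 - 4*(Y - 2)/(Y - 4) = 20 - 4*(-2 + Y)/(-4 + Y))
U(t) = sqrt(56/3 + t) (U(t) = sqrt(t + 8*(-9 + 2*1)/(-4 + 1)) = sqrt(t + 8*(-9 + 2)/(-3)) = sqrt(t + 8*(-1/3)*(-7)) = sqrt(t + 56/3) = sqrt(56/3 + t))
(U(1) + 11)*4 = (sqrt(168 + 9*1)/3 + 11)*4 = (sqrt(168 + 9)/3 + 11)*4 = (sqrt(177)/3 + 11)*4 = (11 + sqrt(177)/3)*4 = 44 + 4*sqrt(177)/3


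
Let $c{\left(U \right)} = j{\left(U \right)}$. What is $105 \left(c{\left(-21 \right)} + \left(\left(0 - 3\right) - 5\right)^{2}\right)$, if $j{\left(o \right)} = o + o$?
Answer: $2310$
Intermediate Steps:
$j{\left(o \right)} = 2 o$
$c{\left(U \right)} = 2 U$
$105 \left(c{\left(-21 \right)} + \left(\left(0 - 3\right) - 5\right)^{2}\right) = 105 \left(2 \left(-21\right) + \left(\left(0 - 3\right) - 5\right)^{2}\right) = 105 \left(-42 + \left(-3 - 5\right)^{2}\right) = 105 \left(-42 + \left(-8\right)^{2}\right) = 105 \left(-42 + 64\right) = 105 \cdot 22 = 2310$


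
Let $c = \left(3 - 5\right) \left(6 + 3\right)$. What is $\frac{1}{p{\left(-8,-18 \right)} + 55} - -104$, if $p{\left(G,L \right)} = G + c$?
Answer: $\frac{3017}{29} \approx 104.03$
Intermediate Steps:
$c = -18$ ($c = \left(-2\right) 9 = -18$)
$p{\left(G,L \right)} = -18 + G$ ($p{\left(G,L \right)} = G - 18 = -18 + G$)
$\frac{1}{p{\left(-8,-18 \right)} + 55} - -104 = \frac{1}{\left(-18 - 8\right) + 55} - -104 = \frac{1}{-26 + 55} + 104 = \frac{1}{29} + 104 = \frac{3017}{29}$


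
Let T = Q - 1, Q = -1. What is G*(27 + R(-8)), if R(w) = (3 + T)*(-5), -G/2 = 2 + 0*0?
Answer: -88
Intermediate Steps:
T = -2 (T = -1 - 1 = -2)
G = -4 (G = -2*(2 + 0*0) = -2*(2 + 0) = -2*2 = -4)
R(w) = -5 (R(w) = (3 - 2)*(-5) = 1*(-5) = -5)
G*(27 + R(-8)) = -4*(27 - 5) = -4*22 = -88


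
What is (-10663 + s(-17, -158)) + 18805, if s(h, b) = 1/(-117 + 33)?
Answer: 683927/84 ≈ 8142.0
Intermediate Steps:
s(h, b) = -1/84 (s(h, b) = 1/(-84) = -1/84)
(-10663 + s(-17, -158)) + 18805 = (-10663 - 1/84) + 18805 = -895693/84 + 18805 = 683927/84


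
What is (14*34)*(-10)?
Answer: -4760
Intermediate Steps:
(14*34)*(-10) = 476*(-10) = -4760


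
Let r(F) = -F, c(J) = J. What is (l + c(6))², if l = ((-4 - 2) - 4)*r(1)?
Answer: 256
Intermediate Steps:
l = 10 (l = ((-4 - 2) - 4)*(-1*1) = (-6 - 4)*(-1) = -10*(-1) = 10)
(l + c(6))² = (10 + 6)² = 16² = 256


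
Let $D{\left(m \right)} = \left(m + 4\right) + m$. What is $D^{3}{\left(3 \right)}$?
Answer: $1000$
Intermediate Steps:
$D{\left(m \right)} = 4 + 2 m$ ($D{\left(m \right)} = \left(4 + m\right) + m = 4 + 2 m$)
$D^{3}{\left(3 \right)} = \left(4 + 2 \cdot 3\right)^{3} = \left(4 + 6\right)^{3} = 10^{3} = 1000$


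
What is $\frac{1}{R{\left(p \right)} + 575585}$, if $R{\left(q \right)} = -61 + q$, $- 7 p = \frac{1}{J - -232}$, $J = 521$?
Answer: $\frac{5271}{3033587003} \approx 1.7375 \cdot 10^{-6}$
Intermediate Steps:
$p = - \frac{1}{5271}$ ($p = - \frac{1}{7 \left(521 - -232\right)} = - \frac{1}{7 \left(521 + \left(-19 + 251\right)\right)} = - \frac{1}{7 \left(521 + 232\right)} = - \frac{1}{7 \cdot 753} = \left(- \frac{1}{7}\right) \frac{1}{753} = - \frac{1}{5271} \approx -0.00018972$)
$\frac{1}{R{\left(p \right)} + 575585} = \frac{1}{\left(-61 - \frac{1}{5271}\right) + 575585} = \frac{1}{- \frac{321532}{5271} + 575585} = \frac{1}{\frac{3033587003}{5271}} = \frac{5271}{3033587003}$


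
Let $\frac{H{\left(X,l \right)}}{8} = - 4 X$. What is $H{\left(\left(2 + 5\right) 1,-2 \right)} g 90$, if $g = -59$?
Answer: $1189440$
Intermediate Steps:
$H{\left(X,l \right)} = - 32 X$ ($H{\left(X,l \right)} = 8 \left(- 4 X\right) = - 32 X$)
$H{\left(\left(2 + 5\right) 1,-2 \right)} g 90 = - 32 \left(2 + 5\right) 1 \left(-59\right) 90 = - 32 \cdot 7 \cdot 1 \left(-59\right) 90 = \left(-32\right) 7 \left(-59\right) 90 = \left(-224\right) \left(-59\right) 90 = 13216 \cdot 90 = 1189440$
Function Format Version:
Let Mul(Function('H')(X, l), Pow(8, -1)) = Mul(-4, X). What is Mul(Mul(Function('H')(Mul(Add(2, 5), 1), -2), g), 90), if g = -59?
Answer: 1189440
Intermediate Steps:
Function('H')(X, l) = Mul(-32, X) (Function('H')(X, l) = Mul(8, Mul(-4, X)) = Mul(-32, X))
Mul(Mul(Function('H')(Mul(Add(2, 5), 1), -2), g), 90) = Mul(Mul(Mul(-32, Mul(Add(2, 5), 1)), -59), 90) = Mul(Mul(Mul(-32, Mul(7, 1)), -59), 90) = Mul(Mul(Mul(-32, 7), -59), 90) = Mul(Mul(-224, -59), 90) = Mul(13216, 90) = 1189440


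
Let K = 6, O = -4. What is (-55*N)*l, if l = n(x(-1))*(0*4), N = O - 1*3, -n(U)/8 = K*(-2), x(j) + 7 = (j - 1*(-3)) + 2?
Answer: 0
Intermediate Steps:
x(j) = -2 + j (x(j) = -7 + ((j - 1*(-3)) + 2) = -7 + ((j + 3) + 2) = -7 + ((3 + j) + 2) = -7 + (5 + j) = -2 + j)
n(U) = 96 (n(U) = -48*(-2) = -8*(-12) = 96)
N = -7 (N = -4 - 1*3 = -4 - 3 = -7)
l = 0 (l = 96*(0*4) = 96*0 = 0)
(-55*N)*l = -55*(-7)*0 = 385*0 = 0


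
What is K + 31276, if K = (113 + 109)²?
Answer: 80560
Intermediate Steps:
K = 49284 (K = 222² = 49284)
K + 31276 = 49284 + 31276 = 80560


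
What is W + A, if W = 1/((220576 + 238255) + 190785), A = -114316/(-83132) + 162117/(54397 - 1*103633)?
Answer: -9656445341537/5035861559344 ≈ -1.9175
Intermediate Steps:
A = -654053989/341090596 (A = -114316*(-1/83132) + 162117/(54397 - 103633) = 28579/20783 + 162117/(-49236) = 28579/20783 + 162117*(-1/49236) = 28579/20783 - 54039/16412 = -654053989/341090596 ≈ -1.9175)
W = 1/649616 (W = 1/(458831 + 190785) = 1/649616 ≈ 1.5394e-6)
W + A = 1/649616 - 654053989/341090596 = -9656445341537/5035861559344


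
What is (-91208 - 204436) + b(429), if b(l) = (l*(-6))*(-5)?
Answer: -282774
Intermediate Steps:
b(l) = 30*l (b(l) = -6*l*(-5) = 30*l)
(-91208 - 204436) + b(429) = (-91208 - 204436) + 30*429 = -295644 + 12870 = -282774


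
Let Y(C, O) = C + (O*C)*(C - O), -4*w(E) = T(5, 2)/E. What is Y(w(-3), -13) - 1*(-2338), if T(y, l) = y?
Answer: 326267/144 ≈ 2265.7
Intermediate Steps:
w(E) = -5/(4*E)
Y(C, O) = C + C*O*(C - O) (Y(C, O) = C + (C*O)*(C - O) = C + C*O*(C - O))
Y(w(-3), -13) - 1*(-2338) = (-5/4/(-3))*(1 - 1*(-13)**2 - 5/4/(-3)*(-13)) - 1*(-2338) = (-5/4*(-1/3))*(1 - 1*169 - 5/4*(-1/3)*(-13)) + 2338 = 5*(1 - 169 + (5/12)*(-13))/12 + 2338 = 5*(1 - 169 - 65/12)/12 + 2338 = (5/12)*(-2081/12) + 2338 = -10405/144 + 2338 = 326267/144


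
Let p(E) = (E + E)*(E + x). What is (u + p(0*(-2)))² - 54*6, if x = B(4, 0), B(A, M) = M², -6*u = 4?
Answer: -2912/9 ≈ -323.56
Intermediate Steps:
u = -⅔ (u = -⅙*4 = -⅔ ≈ -0.66667)
x = 0 (x = 0² = 0)
p(E) = 2*E² (p(E) = (E + E)*(E + 0) = (2*E)*E = 2*E²)
(u + p(0*(-2)))² - 54*6 = (-⅔ + 2*(0*(-2))²)² - 54*6 = (-⅔ + 2*0²)² - 9*36 = (-⅔ + 2*0)² - 324 = (-⅔ + 0)² - 324 = (-⅔)² - 324 = 4/9 - 324 = -2912/9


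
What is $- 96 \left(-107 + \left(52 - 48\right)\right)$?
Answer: $9888$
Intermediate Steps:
$- 96 \left(-107 + \left(52 - 48\right)\right) = - 96 \left(-107 + 4\right) = \left(-96\right) \left(-103\right) = 9888$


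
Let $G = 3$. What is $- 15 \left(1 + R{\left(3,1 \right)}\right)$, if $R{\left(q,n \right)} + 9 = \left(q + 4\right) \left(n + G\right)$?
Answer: $-300$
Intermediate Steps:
$R{\left(q,n \right)} = -9 + \left(3 + n\right) \left(4 + q\right)$ ($R{\left(q,n \right)} = -9 + \left(q + 4\right) \left(n + 3\right) = -9 + \left(4 + q\right) \left(3 + n\right) = -9 + \left(3 + n\right) \left(4 + q\right)$)
$- 15 \left(1 + R{\left(3,1 \right)}\right) = - 15 \left(1 + \left(3 + 3 \cdot 3 + 4 \cdot 1 + 1 \cdot 3\right)\right) = - 15 \left(1 + \left(3 + 9 + 4 + 3\right)\right) = - 15 \left(1 + 19\right) = \left(-15\right) 20 = -300$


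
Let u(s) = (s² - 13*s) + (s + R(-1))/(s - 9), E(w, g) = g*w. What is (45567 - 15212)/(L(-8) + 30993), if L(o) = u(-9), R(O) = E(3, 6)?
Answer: 60710/62381 ≈ 0.97321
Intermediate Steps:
R(O) = 18 (R(O) = 6*3 = 18)
u(s) = s² - 13*s + (18 + s)/(-9 + s) (u(s) = (s² - 13*s) + (s + 18)/(s - 9) = (s² - 13*s) + (18 + s)/(-9 + s) = s² - 13*s + (18 + s)/(-9 + s))
L(o) = 395/2 (L(o) = (18 + (-9)³ - 22*(-9)² + 118*(-9))/(-9 - 9) = (18 - 729 - 22*81 - 1062)/(-18) = -(18 - 729 - 1782 - 1062)/18 = -1/18*(-3555) = 395/2)
(45567 - 15212)/(L(-8) + 30993) = (45567 - 15212)/(395/2 + 30993) = 30355/(62381/2) = 30355*(2/62381) = 60710/62381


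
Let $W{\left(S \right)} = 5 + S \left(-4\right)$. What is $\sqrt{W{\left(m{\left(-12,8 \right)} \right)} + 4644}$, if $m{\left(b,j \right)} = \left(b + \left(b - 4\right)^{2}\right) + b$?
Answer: $61$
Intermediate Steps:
$m{\left(b,j \right)} = \left(-4 + b\right)^{2} + 2 b$ ($m{\left(b,j \right)} = \left(b + \left(-4 + b\right)^{2}\right) + b = \left(-4 + b\right)^{2} + 2 b$)
$W{\left(S \right)} = 5 - 4 S$
$\sqrt{W{\left(m{\left(-12,8 \right)} \right)} + 4644} = \sqrt{\left(5 - 4 \left(\left(-4 - 12\right)^{2} + 2 \left(-12\right)\right)\right) + 4644} = \sqrt{\left(5 - 4 \left(\left(-16\right)^{2} - 24\right)\right) + 4644} = \sqrt{\left(5 - 4 \left(256 - 24\right)\right) + 4644} = \sqrt{\left(5 - 928\right) + 4644} = \sqrt{-923 + 4644} = \sqrt{3721} = 61$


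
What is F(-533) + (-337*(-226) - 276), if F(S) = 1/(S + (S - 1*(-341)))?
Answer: 55017349/725 ≈ 75886.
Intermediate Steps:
F(S) = 1/(341 + 2*S) (F(S) = 1/(S + (S + 341)) = 1/(S + (341 + S)) = 1/(341 + 2*S))
F(-533) + (-337*(-226) - 276) = 1/(341 + 2*(-533)) + (-337*(-226) - 276) = 1/(341 - 1066) + (76162 - 276) = 1/(-725) + 75886 = -1/725 + 75886 = 55017349/725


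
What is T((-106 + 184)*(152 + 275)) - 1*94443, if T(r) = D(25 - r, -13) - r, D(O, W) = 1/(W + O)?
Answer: -4253275207/33294 ≈ -1.2775e+5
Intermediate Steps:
D(O, W) = 1/(O + W)
T(r) = 1/(12 - r) - r (T(r) = 1/((25 - r) - 13) - r = 1/(12 - r) - r)
T((-106 + 184)*(152 + 275)) - 1*94443 = (-1 - (-106 + 184)*(152 + 275)*(-12 + (-106 + 184)*(152 + 275)))/(-12 + (-106 + 184)*(152 + 275)) - 1*94443 = (-1 - 78*427*(-12 + 78*427))/(-12 + 78*427) - 94443 = (-1 - 1*33306*(-12 + 33306))/(-12 + 33306) - 94443 = (-1 - 1*33306*33294)/33294 - 94443 = (-1 - 1108889964)/33294 - 94443 = (1/33294)*(-1108889965) - 94443 = -1108889965/33294 - 94443 = -4253275207/33294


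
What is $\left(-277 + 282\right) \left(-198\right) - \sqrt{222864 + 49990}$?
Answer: $-990 - \sqrt{272854} \approx -1512.4$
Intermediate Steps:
$\left(-277 + 282\right) \left(-198\right) - \sqrt{222864 + 49990} = 5 \left(-198\right) - \sqrt{272854} = -990 - \sqrt{272854}$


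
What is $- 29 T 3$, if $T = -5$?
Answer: $435$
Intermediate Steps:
$- 29 T 3 = - 29 \left(\left(-5\right) 3\right) = \left(-29\right) \left(-15\right) = 435$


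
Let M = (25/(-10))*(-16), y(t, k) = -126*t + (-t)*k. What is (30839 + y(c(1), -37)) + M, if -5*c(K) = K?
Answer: 154484/5 ≈ 30897.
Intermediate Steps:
c(K) = -K/5
y(t, k) = -126*t - k*t
M = 40 (M = (25*(-1/10))*(-16) = -5/2*(-16) = 40)
(30839 + y(c(1), -37)) + M = (30839 - (-1/5*1)*(126 - 37)) + 40 = (30839 - 1*(-1/5)*89) + 40 = (30839 + 89/5) + 40 = 154284/5 + 40 = 154484/5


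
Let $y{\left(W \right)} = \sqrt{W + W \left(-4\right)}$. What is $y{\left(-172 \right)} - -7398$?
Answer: $7398 + 2 \sqrt{129} \approx 7420.7$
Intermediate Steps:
$y{\left(W \right)} = \sqrt{3} \sqrt{- W}$ ($y{\left(W \right)} = \sqrt{W - 4 W} = \sqrt{- 3 W} = \sqrt{3} \sqrt{- W}$)
$y{\left(-172 \right)} - -7398 = \sqrt{3} \sqrt{\left(-1\right) \left(-172\right)} - -7398 = \sqrt{3} \sqrt{172} + 7398 = \sqrt{3} \cdot 2 \sqrt{43} + 7398 = 2 \sqrt{129} + 7398 = 7398 + 2 \sqrt{129}$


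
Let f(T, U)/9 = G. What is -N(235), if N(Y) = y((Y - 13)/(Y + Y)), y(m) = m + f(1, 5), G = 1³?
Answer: -2226/235 ≈ -9.4723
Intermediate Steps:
G = 1
f(T, U) = 9 (f(T, U) = 9*1 = 9)
y(m) = 9 + m (y(m) = m + 9 = 9 + m)
N(Y) = 9 + (-13 + Y)/(2*Y) (N(Y) = 9 + (Y - 13)/(Y + Y) = 9 + (-13 + Y)/((2*Y)) = 9 + (-13 + Y)*(1/(2*Y)) = 9 + (-13 + Y)/(2*Y))
-N(235) = -(-13 + 19*235)/(2*235) = -(-13 + 4465)/(2*235) = -4452/(2*235) = -1*2226/235 = -2226/235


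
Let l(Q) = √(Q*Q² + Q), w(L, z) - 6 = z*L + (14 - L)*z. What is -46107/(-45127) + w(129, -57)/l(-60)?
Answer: 46107/45127 + 132*I*√54015/18005 ≈ 1.0217 + 1.7039*I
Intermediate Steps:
w(L, z) = 6 + L*z + z*(14 - L) (w(L, z) = 6 + (z*L + (14 - L)*z) = 6 + (L*z + z*(14 - L)) = 6 + L*z + z*(14 - L))
l(Q) = √(Q + Q³) (l(Q) = √(Q³ + Q) = √(Q + Q³))
-46107/(-45127) + w(129, -57)/l(-60) = -46107/(-45127) + (6 + 14*(-57))/(√(-60 + (-60)³)) = -46107*(-1/45127) + (6 - 798)/(√(-60 - 216000)) = 46107/45127 - 792*(-I*√54015/108030) = 46107/45127 - (-132)*I*√54015/18005 = 46107/45127 + 132*I*√54015/18005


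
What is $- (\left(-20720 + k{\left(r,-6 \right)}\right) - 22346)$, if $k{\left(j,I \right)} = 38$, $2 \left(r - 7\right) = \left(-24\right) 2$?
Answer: $43028$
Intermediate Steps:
$r = -17$ ($r = 7 + \frac{\left(-24\right) 2}{2} = 7 + \frac{1}{2} \left(-48\right) = 7 - 24 = -17$)
$- (\left(-20720 + k{\left(r,-6 \right)}\right) - 22346) = - (\left(-20720 + 38\right) - 22346) = - (-20682 - 22346) = \left(-1\right) \left(-43028\right) = 43028$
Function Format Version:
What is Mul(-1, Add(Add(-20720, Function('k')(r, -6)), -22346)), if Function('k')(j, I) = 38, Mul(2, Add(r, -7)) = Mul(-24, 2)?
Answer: 43028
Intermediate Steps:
r = -17 (r = Add(7, Mul(Rational(1, 2), Mul(-24, 2))) = Add(7, Mul(Rational(1, 2), -48)) = Add(7, -24) = -17)
Mul(-1, Add(Add(-20720, Function('k')(r, -6)), -22346)) = Mul(-1, Add(Add(-20720, 38), -22346)) = Mul(-1, Add(-20682, -22346)) = Mul(-1, -43028) = 43028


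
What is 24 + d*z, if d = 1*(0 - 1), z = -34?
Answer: 58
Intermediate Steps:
d = -1 (d = 1*(-1) = -1)
24 + d*z = 24 - 1*(-34) = 24 + 34 = 58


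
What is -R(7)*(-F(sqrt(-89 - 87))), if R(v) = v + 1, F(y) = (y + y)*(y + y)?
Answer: -5632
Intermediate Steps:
F(y) = 4*y**2 (F(y) = (2*y)*(2*y) = 4*y**2)
R(v) = 1 + v
-R(7)*(-F(sqrt(-89 - 87))) = -(1 + 7)*(-4*(sqrt(-89 - 87))**2) = -8*(-4*(sqrt(-176))**2) = -8*(-4*(4*I*sqrt(11))**2) = -8*(-4*(-176)) = -8*(-1*(-704)) = -8*704 = -1*5632 = -5632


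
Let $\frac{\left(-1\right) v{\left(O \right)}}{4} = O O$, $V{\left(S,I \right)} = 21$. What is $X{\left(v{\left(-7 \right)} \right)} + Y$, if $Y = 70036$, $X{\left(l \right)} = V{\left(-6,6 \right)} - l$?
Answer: $70253$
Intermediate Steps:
$v{\left(O \right)} = - 4 O^{2}$ ($v{\left(O \right)} = - 4 O O = - 4 O^{2}$)
$X{\left(l \right)} = 21 - l$
$X{\left(v{\left(-7 \right)} \right)} + Y = \left(21 - - 4 \left(-7\right)^{2}\right) + 70036 = \left(21 - \left(-4\right) 49\right) + 70036 = \left(21 - -196\right) + 70036 = \left(21 + 196\right) + 70036 = 217 + 70036 = 70253$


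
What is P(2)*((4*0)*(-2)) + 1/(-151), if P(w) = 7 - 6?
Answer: -1/151 ≈ -0.0066225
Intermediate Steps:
P(w) = 1
P(2)*((4*0)*(-2)) + 1/(-151) = 1*((4*0)*(-2)) + 1/(-151) = 1*(0*(-2)) - 1/151 = 1*0 - 1/151 = 0 - 1/151 = -1/151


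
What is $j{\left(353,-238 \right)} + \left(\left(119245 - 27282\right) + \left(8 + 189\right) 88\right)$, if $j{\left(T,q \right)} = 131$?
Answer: $109430$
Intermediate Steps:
$j{\left(353,-238 \right)} + \left(\left(119245 - 27282\right) + \left(8 + 189\right) 88\right) = 131 + \left(\left(119245 - 27282\right) + \left(8 + 189\right) 88\right) = 131 + \left(91963 + 197 \cdot 88\right) = 131 + \left(91963 + 17336\right) = 131 + 109299 = 109430$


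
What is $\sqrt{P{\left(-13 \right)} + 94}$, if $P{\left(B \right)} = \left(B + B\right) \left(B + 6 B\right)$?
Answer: $2 \sqrt{615} \approx 49.598$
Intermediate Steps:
$P{\left(B \right)} = 14 B^{2}$ ($P{\left(B \right)} = 2 B 7 B = 14 B^{2}$)
$\sqrt{P{\left(-13 \right)} + 94} = \sqrt{14 \left(-13\right)^{2} + 94} = \sqrt{14 \cdot 169 + 94} = \sqrt{2366 + 94} = \sqrt{2460} = 2 \sqrt{615}$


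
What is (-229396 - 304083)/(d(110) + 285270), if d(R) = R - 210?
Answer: -533479/285170 ≈ -1.8707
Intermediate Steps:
d(R) = -210 + R
(-229396 - 304083)/(d(110) + 285270) = (-229396 - 304083)/((-210 + 110) + 285270) = -533479/(-100 + 285270) = -533479/285170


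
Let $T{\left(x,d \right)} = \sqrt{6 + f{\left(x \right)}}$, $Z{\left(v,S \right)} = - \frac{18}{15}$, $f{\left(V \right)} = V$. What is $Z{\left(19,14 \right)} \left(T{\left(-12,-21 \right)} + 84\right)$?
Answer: $- \frac{504}{5} - \frac{6 i \sqrt{6}}{5} \approx -100.8 - 2.9394 i$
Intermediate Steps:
$Z{\left(v,S \right)} = - \frac{6}{5}$ ($Z{\left(v,S \right)} = \left(-18\right) \frac{1}{15} = - \frac{6}{5}$)
$T{\left(x,d \right)} = \sqrt{6 + x}$
$Z{\left(19,14 \right)} \left(T{\left(-12,-21 \right)} + 84\right) = - \frac{6 \left(\sqrt{6 - 12} + 84\right)}{5} = - \frac{6 \left(\sqrt{-6} + 84\right)}{5} = - \frac{6 \left(i \sqrt{6} + 84\right)}{5} = - \frac{6 \left(84 + i \sqrt{6}\right)}{5} = - \frac{504}{5} - \frac{6 i \sqrt{6}}{5}$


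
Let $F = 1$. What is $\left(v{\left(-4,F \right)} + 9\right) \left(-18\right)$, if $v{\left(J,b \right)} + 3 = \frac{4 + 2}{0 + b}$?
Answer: $-216$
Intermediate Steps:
$v{\left(J,b \right)} = -3 + \frac{6}{b}$ ($v{\left(J,b \right)} = -3 + \frac{4 + 2}{0 + b} = -3 + \frac{6}{b}$)
$\left(v{\left(-4,F \right)} + 9\right) \left(-18\right) = \left(\left(-3 + \frac{6}{1}\right) + 9\right) \left(-18\right) = \left(\left(-3 + 6 \cdot 1\right) + 9\right) \left(-18\right) = \left(\left(-3 + 6\right) + 9\right) \left(-18\right) = \left(3 + 9\right) \left(-18\right) = 12 \left(-18\right) = -216$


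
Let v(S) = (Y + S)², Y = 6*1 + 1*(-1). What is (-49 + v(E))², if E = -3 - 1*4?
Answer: 2025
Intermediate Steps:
E = -7 (E = -3 - 4 = -7)
Y = 5 (Y = 6 - 1 = 5)
v(S) = (5 + S)²
(-49 + v(E))² = (-49 + (5 - 7)²)² = (-49 + (-2)²)² = (-49 + 4)² = (-45)² = 2025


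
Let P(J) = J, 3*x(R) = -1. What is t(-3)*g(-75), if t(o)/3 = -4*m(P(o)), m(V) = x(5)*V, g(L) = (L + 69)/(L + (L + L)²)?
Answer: 24/7475 ≈ 0.0032107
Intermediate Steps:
x(R) = -⅓ (x(R) = (⅓)*(-1) = -⅓)
g(L) = (69 + L)/(L + 4*L²) (g(L) = (69 + L)/(L + (2*L)²) = (69 + L)/(L + 4*L²))
m(V) = -V/3
t(o) = 4*o (t(o) = 3*(-(-4)*o/3) = 3*(4*o/3) = 4*o)
t(-3)*g(-75) = (4*(-3))*((69 - 75)/((-75)*(1 + 4*(-75)))) = -(-4)*(-6)/(25*(1 - 300)) = -(-4)*(-6)/(25*(-299)) = -(-4)*(-1)*(-6)/(25*299) = -12*(-2/7475) = 24/7475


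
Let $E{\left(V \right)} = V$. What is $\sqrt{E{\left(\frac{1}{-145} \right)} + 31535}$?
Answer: $\frac{\sqrt{663023230}}{145} \approx 177.58$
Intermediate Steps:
$\sqrt{E{\left(\frac{1}{-145} \right)} + 31535} = \sqrt{\frac{1}{-145} + 31535} = \sqrt{- \frac{1}{145} + 31535} = \sqrt{\frac{4572574}{145}} = \frac{\sqrt{663023230}}{145}$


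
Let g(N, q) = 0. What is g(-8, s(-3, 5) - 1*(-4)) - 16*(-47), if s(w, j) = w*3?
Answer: 752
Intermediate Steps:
s(w, j) = 3*w
g(-8, s(-3, 5) - 1*(-4)) - 16*(-47) = 0 - 16*(-47) = 0 + 752 = 752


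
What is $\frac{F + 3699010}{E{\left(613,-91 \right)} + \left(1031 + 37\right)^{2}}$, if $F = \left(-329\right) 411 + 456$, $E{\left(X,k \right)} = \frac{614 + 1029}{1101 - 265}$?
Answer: $\frac{2979710492}{953563307} \approx 3.1248$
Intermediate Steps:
$E{\left(X,k \right)} = \frac{1643}{836}$
$F = -134763$ ($F = -135219 + 456 = -134763$)
$\frac{F + 3699010}{E{\left(613,-91 \right)} + \left(1031 + 37\right)^{2}} = \frac{-134763 + 3699010}{\frac{1643}{836} + \left(1031 + 37\right)^{2}} = \frac{3564247}{\frac{1643}{836} + 1068^{2}} = \frac{3564247}{\frac{1643}{836} + 1140624} = \frac{3564247}{\frac{953563307}{836}} = 3564247 \cdot \frac{836}{953563307} = \frac{2979710492}{953563307}$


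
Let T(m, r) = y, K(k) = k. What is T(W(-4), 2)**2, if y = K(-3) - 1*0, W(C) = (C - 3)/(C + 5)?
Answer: 9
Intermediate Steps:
W(C) = (-3 + C)/(5 + C)
y = -3 (y = -3 - 1*0 = -3 + 0 = -3)
T(m, r) = -3
T(W(-4), 2)**2 = (-3)**2 = 9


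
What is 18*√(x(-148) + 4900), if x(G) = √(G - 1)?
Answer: 18*√(4900 + I*√149) ≈ 1260.0 + 1.5694*I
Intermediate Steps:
x(G) = √(-1 + G)
18*√(x(-148) + 4900) = 18*√(√(-1 - 148) + 4900) = 18*√(√(-149) + 4900) = 18*√(I*√149 + 4900) = 18*√(4900 + I*√149)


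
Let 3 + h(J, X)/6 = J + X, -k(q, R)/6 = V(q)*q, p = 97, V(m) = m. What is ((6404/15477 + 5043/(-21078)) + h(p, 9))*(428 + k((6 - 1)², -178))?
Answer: -3383465259851/1647597 ≈ -2.0536e+6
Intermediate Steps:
k(q, R) = -6*q² (k(q, R) = -6*q*q = -6*q²)
h(J, X) = -18 + 6*J + 6*X (h(J, X) = -18 + 6*(J + X) = -18 + (6*J + 6*X) = -18 + 6*J + 6*X)
((6404/15477 + 5043/(-21078)) + h(p, 9))*(428 + k((6 - 1)², -178)) = ((6404/15477 + 5043/(-21078)) + (-18 + 6*97 + 6*9))*(428 - 6*(6 - 1)⁴) = ((6404*(1/15477) + 5043*(-1/21078)) + (-18 + 582 + 54))*(428 - 6*(5²)²) = ((6404/15477 - 1681/7026) + 618)*(428 - 6*25²) = (6325889/36247134 + 618)*(428 - 6*625) = 22407054701*(428 - 3750)/36247134 = (22407054701/36247134)*(-3322) = -3383465259851/1647597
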